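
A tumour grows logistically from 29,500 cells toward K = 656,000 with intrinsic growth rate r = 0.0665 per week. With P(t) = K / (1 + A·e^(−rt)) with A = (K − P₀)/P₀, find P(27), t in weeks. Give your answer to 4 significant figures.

≈ 144,900 cells

A = (656000 − 29500)/29500 = 21.23729
P(27) = 656000 / (1 + 21.23729·e^(−0.0665·27)) = 656000 / (1 + 21.23729·0.166044)
= 656000 / 4.52633 ≈ 144929.68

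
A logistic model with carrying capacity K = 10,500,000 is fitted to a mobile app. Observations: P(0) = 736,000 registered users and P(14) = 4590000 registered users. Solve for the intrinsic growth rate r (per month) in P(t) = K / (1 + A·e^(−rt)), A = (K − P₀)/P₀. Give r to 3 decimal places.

r ≈ 0.167 per month

A = (10500000 − 736000)/736000 = 13.2663
4590000 = 10500000/(1 + 13.2663·e^(−r·14)) → e^(−14r) = (2.28758 − 1)/13.2663 = 0.097057
r = −ln(0.097057)/14 = 2.33246/14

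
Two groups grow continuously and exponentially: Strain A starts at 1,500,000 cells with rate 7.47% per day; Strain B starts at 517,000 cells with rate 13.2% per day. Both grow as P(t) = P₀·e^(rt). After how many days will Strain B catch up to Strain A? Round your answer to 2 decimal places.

1500000·e^(0.0747t) = 517000·e^(0.132t)
1500000/517000 = e^((0.132 − 0.0747)t) → ln(2.90135) = 0.0573·t
t = 1.06518 / 0.0573

t ≈ 18.59 days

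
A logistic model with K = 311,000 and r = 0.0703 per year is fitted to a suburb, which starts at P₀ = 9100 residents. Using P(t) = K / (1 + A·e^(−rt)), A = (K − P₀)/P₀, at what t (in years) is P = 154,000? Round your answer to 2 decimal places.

t ≈ 49.54 years

A = (311000 − 9100)/9100 = 33.17582
154000 = 311000/(1 + 33.17582·e^(−0.0703t)) → 1 + 33.17582·e^(−0.0703t) = 2.01948
e^(−0.0703t) = 0.03073 → t = ln(32.54189)/0.0703 = 3.48253/0.0703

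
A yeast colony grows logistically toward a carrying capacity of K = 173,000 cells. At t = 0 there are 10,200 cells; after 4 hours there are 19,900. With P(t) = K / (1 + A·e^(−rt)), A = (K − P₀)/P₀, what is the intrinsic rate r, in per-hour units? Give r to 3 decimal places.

A = (173000 − 10200)/10200 = 15.96078
19900 = 173000/(1 + 15.96078·e^(−r·4)) → e^(−4r) = (8.69347 − 1)/15.96078 = 0.482023
r = −ln(0.482023)/4 = 0.72976/4

r ≈ 0.182 per hour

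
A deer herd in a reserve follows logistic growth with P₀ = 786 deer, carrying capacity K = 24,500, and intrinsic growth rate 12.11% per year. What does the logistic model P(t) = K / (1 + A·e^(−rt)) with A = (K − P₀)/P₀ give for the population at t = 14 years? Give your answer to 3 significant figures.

≈ 3,750 deer

A = (24500 − 786)/786 = 30.17048
P(14) = 24500 / (1 + 30.17048·e^(−0.1211·14)) = 24500 / (1 + 30.17048·0.183526)
= 24500 / 6.53706 ≈ 3747.86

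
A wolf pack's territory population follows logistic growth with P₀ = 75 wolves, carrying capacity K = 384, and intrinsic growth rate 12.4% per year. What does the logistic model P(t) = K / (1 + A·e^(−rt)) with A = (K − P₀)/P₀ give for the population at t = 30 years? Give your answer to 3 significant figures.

A = (384 − 75)/75 = 4.12
P(30) = 384 / (1 + 4.12·e^(−0.124·30)) = 384 / (1 + 4.12·0.024234)
= 384 / 1.09984 ≈ 349.14

≈ 349 wolves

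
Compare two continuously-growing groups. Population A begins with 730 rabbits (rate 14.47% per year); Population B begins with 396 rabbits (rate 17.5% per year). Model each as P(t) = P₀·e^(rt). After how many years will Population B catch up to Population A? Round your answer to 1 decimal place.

t ≈ 20.2 years

730·e^(0.1447t) = 396·e^(0.175t)
730/396 = e^((0.175 − 0.1447)t) → ln(1.84343) = 0.0303·t
t = 0.61163 / 0.0303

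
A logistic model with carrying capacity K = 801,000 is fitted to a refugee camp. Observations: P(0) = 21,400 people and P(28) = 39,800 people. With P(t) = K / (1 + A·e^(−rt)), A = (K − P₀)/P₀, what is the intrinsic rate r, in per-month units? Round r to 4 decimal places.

A = (801000 − 21400)/21400 = 36.42991
39800 = 801000/(1 + 36.42991·e^(−r·28)) → e^(−28r) = (20.12563 − 1)/36.42991 = 0.524998
r = −ln(0.524998)/28 = 0.64436/28

r ≈ 0.0230 per month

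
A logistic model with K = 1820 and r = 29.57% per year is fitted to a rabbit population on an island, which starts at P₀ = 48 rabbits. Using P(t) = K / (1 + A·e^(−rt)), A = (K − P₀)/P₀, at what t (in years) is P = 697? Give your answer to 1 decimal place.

A = (1820 − 48)/48 = 36.91667
697 = 1820/(1 + 36.91667·e^(−0.2957t)) → 1 + 36.91667·e^(−0.2957t) = 2.61119
e^(−0.2957t) = 0.043644 → t = ln(22.91266)/0.2957 = 3.13169/0.2957

t ≈ 10.6 years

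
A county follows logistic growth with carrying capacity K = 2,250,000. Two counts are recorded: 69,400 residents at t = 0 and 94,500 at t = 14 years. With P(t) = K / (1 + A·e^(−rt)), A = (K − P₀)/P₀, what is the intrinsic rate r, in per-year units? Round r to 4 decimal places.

A = (2250000 − 69400)/69400 = 31.42075
94500 = 2250000/(1 + 31.42075·e^(−r·14)) → e^(−14r) = (23.80952 − 1)/31.42075 = 0.725938
r = −ln(0.725938)/14 = 0.32029/14

r ≈ 0.0229 per year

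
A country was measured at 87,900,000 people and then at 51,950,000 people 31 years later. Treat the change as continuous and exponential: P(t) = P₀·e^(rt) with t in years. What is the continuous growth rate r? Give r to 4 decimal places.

51950000 = 87900000 · e^(r·31)
e^(31r) = 51950000/87900000 = 0.59101
r = ln(0.59101) / 31 = -0.52592 / 31

r ≈ -0.0170 per year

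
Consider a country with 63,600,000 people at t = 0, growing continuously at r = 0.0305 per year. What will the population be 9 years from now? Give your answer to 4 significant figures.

≈ 83,690,000 people

P(9) = 63600000 · e^(0.0305·9) = 63600000 · e^(0.2745)
= 63600000 · 1.31587 ≈ 83689495.71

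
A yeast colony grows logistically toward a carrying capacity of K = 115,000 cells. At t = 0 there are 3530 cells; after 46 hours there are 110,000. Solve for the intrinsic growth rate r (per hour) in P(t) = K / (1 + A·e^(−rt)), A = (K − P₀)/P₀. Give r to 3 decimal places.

r ≈ 0.142 per hour

A = (115000 − 3530)/3530 = 31.5779
110000 = 115000/(1 + 31.5779·e^(−r·46)) → e^(−46r) = (1.04545 − 1)/31.5779 = 0.001439
r = −ln(0.001439)/46 = 6.5435/46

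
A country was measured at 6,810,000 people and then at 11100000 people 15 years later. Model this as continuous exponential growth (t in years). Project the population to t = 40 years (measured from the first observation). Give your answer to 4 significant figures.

≈ 25,060,000 people

r = ln(11100000/6810000) / 15 ≈ 0.03257 per year
P(40) = 6810000 · e^(0.03257·40) = 6810000 · 3.67961 ≈ 25058174.17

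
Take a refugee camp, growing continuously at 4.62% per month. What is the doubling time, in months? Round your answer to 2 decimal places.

doubling time ≈ 15.00 months

doubling time = ln(2) / |r| = 0.69315 / 0.0462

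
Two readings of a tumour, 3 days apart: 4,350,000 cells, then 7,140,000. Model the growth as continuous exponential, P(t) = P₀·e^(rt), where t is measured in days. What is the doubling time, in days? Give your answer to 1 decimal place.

r = ln(7140000/4350000) / 3 = ln(1.64138) / 3 ≈ 0.165179 per day
doubling time = ln 2 / |r| = 0.69315 / 0.165179

doubling time ≈ 4.2 days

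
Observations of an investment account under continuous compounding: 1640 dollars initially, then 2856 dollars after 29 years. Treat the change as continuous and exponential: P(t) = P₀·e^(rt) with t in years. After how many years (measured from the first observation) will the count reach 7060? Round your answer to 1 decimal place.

r = ln(2856/1640) / 29 ≈ 0.019128 per year
t = ln(7060/1640) / r = 1.45975 / 0.019128 ≈ 76.313

t ≈ 76.3 years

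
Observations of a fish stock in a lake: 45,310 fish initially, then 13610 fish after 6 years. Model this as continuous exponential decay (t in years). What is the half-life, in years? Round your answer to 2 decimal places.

half-life ≈ 3.46 years

r = ln(13610/45310) / 6 = ln(0.30038) / 6 ≈ -0.200454 per year
half-life = ln 2 / |r| = 0.69315 / 0.200454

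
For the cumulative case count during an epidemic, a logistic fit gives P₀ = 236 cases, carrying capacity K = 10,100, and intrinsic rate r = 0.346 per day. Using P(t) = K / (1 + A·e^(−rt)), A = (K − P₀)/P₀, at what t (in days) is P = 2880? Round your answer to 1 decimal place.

A = (10100 − 236)/236 = 41.79661
2880 = 10100/(1 + 41.79661·e^(−0.346t)) → 1 + 41.79661·e^(−0.346t) = 3.50694
e^(−0.346t) = 0.05998 → t = ln(16.67233)/0.346 = 2.81375/0.346

t ≈ 8.1 days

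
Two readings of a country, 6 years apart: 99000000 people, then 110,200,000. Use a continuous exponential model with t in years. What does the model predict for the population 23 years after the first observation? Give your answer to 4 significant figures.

≈ 149,300,000 people

r = ln(110200000/99000000) / 6 ≈ 0.017863 per year
P(23) = 99000000 · e^(0.017863·23) = 99000000 · 1.50809 ≈ 149301118.38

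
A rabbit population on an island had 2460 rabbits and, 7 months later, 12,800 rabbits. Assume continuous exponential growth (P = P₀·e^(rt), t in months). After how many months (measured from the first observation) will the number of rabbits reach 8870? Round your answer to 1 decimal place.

t ≈ 5.4 months

r = ln(12800/2460) / 7 ≈ 0.235612 per month
t = ln(8870/2460) / r = 1.28251 / 0.235612 ≈ 5.443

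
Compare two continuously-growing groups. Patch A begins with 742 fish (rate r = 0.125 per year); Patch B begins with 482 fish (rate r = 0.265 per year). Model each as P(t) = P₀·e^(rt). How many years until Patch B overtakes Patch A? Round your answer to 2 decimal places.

t ≈ 3.08 years

742·e^(0.125t) = 482·e^(0.265t)
742/482 = e^((0.265 − 0.125)t) → ln(1.53942) = 0.14·t
t = 0.43141 / 0.14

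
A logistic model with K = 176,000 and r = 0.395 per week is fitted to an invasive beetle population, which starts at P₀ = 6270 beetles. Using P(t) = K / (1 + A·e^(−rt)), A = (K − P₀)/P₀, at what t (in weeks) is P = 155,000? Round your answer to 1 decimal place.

A = (176000 − 6270)/6270 = 27.07018
155000 = 176000/(1 + 27.07018·e^(−0.395t)) → 1 + 27.07018·e^(−0.395t) = 1.13548
e^(−0.395t) = 0.005005 → t = ln(199.80368)/0.395 = 5.29734/0.395

t ≈ 13.4 weeks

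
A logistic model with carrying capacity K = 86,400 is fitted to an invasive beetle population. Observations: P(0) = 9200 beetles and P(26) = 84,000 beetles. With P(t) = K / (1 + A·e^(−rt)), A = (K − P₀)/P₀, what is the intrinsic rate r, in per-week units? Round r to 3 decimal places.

r ≈ 0.219 per week

A = (86400 − 9200)/9200 = 8.3913
84000 = 86400/(1 + 8.3913·e^(−r·26)) → e^(−26r) = (1.02857 − 1)/8.3913 = 0.003405
r = −ln(0.003405)/26 = 5.68254/26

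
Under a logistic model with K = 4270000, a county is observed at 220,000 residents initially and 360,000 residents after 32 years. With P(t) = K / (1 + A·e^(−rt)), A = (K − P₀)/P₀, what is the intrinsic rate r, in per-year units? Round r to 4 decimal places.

r ≈ 0.0165 per year

A = (4270000 − 220000)/220000 = 18.40909
360000 = 4270000/(1 + 18.40909·e^(−r·32)) → e^(−32r) = (11.86111 − 1)/18.40909 = 0.589986
r = −ln(0.589986)/32 = 0.52766/32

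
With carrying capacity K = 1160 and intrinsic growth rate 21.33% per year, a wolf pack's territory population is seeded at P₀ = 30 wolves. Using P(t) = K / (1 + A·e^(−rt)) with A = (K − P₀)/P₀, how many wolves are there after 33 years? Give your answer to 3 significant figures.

≈ 1,120 wolves

A = (1160 − 30)/30 = 37.66667
P(33) = 1160 / (1 + 37.66667·e^(−0.2133·33)) = 1160 / (1 + 37.66667·0.000877)
= 1160 / 1.03304 ≈ 1122.9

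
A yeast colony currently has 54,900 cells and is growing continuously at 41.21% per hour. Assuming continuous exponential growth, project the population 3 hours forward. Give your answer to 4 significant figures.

≈ 189,000 cells

P(3) = 54900 · e^(0.4121·3) = 54900 · e^(1.2363)
= 54900 · 3.44285 ≈ 189012.54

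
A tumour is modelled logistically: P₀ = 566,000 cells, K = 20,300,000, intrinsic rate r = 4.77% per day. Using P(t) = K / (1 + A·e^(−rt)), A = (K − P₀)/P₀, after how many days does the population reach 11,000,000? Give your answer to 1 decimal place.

t ≈ 78.0 days

A = (20300000 − 566000)/566000 = 34.86572
11000000 = 20300000/(1 + 34.86572·e^(−0.0477t)) → 1 + 34.86572·e^(−0.0477t) = 1.84545
e^(−0.0477t) = 0.024249 → t = ln(41.23903)/0.0477 = 3.71939/0.0477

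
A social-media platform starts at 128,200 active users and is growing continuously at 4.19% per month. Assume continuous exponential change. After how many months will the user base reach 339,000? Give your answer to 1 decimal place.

t ≈ 23.2 months

339000 = 128200 · e^(0.0419·t)
t = ln(339000/128200) / 0.0419 = ln(2.64431) / 0.0419 = 0.97241 / 0.0419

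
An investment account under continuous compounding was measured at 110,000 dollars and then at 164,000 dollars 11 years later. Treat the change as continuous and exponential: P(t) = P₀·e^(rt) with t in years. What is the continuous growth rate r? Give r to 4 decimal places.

164000 = 110000 · e^(r·11)
e^(11r) = 164000/110000 = 1.49091
r = ln(1.49091) / 11 = 0.39939 / 11

r ≈ 0.0363 per year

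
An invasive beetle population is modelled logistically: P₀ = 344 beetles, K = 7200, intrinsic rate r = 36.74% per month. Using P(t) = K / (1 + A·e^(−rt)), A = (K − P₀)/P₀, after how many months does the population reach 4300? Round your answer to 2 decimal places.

t ≈ 9.22 months

A = (7200 − 344)/344 = 19.93023
4300 = 7200/(1 + 19.93023·e^(−0.3674t)) → 1 + 19.93023·e^(−0.3674t) = 1.67442
e^(−0.3674t) = 0.033839 → t = ln(29.55172)/0.3674 = 3.38614/0.3674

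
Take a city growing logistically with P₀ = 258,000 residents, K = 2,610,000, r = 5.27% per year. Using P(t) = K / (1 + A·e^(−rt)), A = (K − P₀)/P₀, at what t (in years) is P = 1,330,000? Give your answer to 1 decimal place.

t ≈ 42.7 years

A = (2610000 − 258000)/258000 = 9.11628
1330000 = 2610000/(1 + 9.11628·e^(−0.0527t)) → 1 + 9.11628·e^(−0.0527t) = 1.96241
e^(−0.0527t) = 0.10557 → t = ln(9.47238)/0.0527 = 2.24838/0.0527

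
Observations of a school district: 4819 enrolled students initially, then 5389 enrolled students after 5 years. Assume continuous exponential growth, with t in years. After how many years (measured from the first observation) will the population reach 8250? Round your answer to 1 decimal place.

t ≈ 24.0 years

r = ln(5389/4819) / 5 ≈ 0.022359 per year
t = ln(8250/4819) / r = 0.53765 / 0.022359 ≈ 24.046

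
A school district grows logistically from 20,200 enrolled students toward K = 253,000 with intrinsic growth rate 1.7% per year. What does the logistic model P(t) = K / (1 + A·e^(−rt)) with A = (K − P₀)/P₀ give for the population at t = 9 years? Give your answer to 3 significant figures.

≈ 23,200 enrolled students

A = (253000 − 20200)/20200 = 11.52475
P(9) = 253000 / (1 + 11.52475·e^(−0.017·9)) = 253000 / (1 + 11.52475·0.85813)
= 253000 / 10.88973 ≈ 23232.89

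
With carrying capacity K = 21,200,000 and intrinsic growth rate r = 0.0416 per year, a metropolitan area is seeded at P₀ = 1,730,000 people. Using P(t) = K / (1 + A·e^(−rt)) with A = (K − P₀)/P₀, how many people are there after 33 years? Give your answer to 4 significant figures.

≈ 5,504,000 people

A = (21200000 − 1730000)/1730000 = 11.25434
P(33) = 21200000 / (1 + 11.25434·e^(−0.0416·33)) = 21200000 / (1 + 11.25434·0.253396)
= 21200000 / 3.85181 ≈ 5503907.87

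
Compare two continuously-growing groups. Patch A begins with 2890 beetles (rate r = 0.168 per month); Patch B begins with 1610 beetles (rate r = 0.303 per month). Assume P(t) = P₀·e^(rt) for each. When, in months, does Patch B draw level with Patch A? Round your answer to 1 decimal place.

t ≈ 4.3 months

2890·e^(0.168t) = 1610·e^(0.303t)
2890/1610 = e^((0.303 − 0.168)t) → ln(1.79503) = 0.135·t
t = 0.58502 / 0.135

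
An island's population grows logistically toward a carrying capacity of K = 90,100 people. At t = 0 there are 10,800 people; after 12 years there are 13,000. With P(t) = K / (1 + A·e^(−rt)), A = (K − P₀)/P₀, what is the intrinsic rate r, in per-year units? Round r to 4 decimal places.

A = (90100 − 10800)/10800 = 7.34259
13000 = 90100/(1 + 7.34259·e^(−r·12)) → e^(−12r) = (6.93077 − 1)/7.34259 = 0.807721
r = −ln(0.807721)/12 = 0.21354/12

r ≈ 0.0178 per year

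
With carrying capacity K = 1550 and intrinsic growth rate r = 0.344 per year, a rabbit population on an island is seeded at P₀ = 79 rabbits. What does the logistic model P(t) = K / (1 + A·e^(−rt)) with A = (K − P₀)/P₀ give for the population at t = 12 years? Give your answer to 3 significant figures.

A = (1550 − 79)/79 = 18.62025
P(12) = 1550 / (1 + 18.62025·e^(−0.344·12)) = 1550 / (1 + 18.62025·0.016115)
= 1550 / 1.30007 ≈ 1192.25

≈ 1,190 rabbits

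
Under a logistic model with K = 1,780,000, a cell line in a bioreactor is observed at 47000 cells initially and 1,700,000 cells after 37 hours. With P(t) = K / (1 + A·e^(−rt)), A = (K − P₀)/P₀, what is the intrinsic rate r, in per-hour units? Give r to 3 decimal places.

A = (1780000 − 47000)/47000 = 36.87234
1700000 = 1780000/(1 + 36.87234·e^(−r·37)) → e^(−37r) = (1.04706 − 1)/36.87234 = 0.001276
r = −ln(0.001276)/37 = 6.66382/37

r ≈ 0.180 per hour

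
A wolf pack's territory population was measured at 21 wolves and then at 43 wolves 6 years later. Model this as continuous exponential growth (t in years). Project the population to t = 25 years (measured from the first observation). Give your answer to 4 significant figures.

r = ln(43/21) / 6 ≈ 0.119446 per year
P(25) = 21 · e^(0.119446·25) = 21 · 19.80941 ≈ 416

≈ 416.0 wolves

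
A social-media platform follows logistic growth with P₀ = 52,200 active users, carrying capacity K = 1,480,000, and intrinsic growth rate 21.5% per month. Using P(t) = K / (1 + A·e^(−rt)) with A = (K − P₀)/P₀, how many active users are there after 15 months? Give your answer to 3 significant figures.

≈ 709,000 active users

A = (1480000 − 52200)/52200 = 27.35249
P(15) = 1480000 / (1 + 27.35249·e^(−0.215·15)) = 1480000 / (1 + 27.35249·0.039756)
= 1480000 / 2.08742 ≈ 709009.33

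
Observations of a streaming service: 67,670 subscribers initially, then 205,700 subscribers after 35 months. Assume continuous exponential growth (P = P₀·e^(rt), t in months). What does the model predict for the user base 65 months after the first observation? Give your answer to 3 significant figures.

≈ 533,000 subscribers

r = ln(205700/67670) / 35 ≈ 0.031765 per month
P(65) = 67670 · e^(0.031765·65) = 67670 · 7.88314 ≈ 533452.23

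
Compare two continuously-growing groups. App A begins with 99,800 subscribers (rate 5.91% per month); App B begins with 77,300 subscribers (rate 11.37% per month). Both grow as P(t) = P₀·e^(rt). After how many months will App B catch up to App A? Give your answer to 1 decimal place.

t ≈ 4.7 months

99800·e^(0.0591t) = 77300·e^(0.1137t)
99800/77300 = e^((0.1137 − 0.0591)t) → ln(1.29107) = 0.0546·t
t = 0.25547 / 0.0546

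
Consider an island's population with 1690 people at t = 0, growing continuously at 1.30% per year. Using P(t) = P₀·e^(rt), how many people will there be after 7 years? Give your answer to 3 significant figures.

≈ 1,850 people

P(7) = 1690 · e^(0.013·7) = 1690 · e^(0.091)
= 1690 · 1.09527 ≈ 1851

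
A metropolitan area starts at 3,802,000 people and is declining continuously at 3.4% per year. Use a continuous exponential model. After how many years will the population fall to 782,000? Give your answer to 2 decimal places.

t ≈ 46.51 years

782000 = 3802000 · e^(-0.034·t)
t = ln(782000/3802000) / -0.034 = ln(0.20568) / -0.034 = -1.58143 / -0.034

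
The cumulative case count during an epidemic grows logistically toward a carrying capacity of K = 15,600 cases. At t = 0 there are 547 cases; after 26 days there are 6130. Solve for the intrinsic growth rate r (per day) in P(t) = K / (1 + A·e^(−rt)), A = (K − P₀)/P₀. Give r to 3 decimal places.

r ≈ 0.111 per day

A = (15600 − 547)/547 = 27.5192
6130 = 15600/(1 + 27.5192·e^(−r·26)) → e^(−26r) = (2.54486 − 1)/27.5192 = 0.056138
r = −ln(0.056138)/26 = 2.87995/26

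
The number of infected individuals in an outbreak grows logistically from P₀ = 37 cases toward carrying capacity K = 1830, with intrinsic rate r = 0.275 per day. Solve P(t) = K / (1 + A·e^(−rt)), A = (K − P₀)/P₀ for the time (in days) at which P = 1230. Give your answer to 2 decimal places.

A = (1830 − 37)/37 = 48.45946
1230 = 1830/(1 + 48.45946·e^(−0.275t)) → 1 + 48.45946·e^(−0.275t) = 1.4878
e^(−0.275t) = 0.010066 → t = ln(99.34189)/0.275 = 4.59857/0.275

t ≈ 16.72 days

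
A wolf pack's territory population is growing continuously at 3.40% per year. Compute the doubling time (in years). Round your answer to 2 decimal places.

doubling time = ln(2) / |r| = 0.69315 / 0.034

doubling time ≈ 20.39 years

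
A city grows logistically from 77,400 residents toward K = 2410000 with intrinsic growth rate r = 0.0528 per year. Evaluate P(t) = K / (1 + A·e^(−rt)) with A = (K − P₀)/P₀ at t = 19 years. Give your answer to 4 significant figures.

≈ 200,000 residents

A = (2410000 − 77400)/77400 = 30.13695
P(19) = 2410000 / (1 + 30.13695·e^(−0.0528·19)) = 2410000 / (1 + 30.13695·0.366704)
= 2410000 / 12.05134 ≈ 199977.7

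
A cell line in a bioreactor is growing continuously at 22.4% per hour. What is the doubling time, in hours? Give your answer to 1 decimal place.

doubling time = ln(2) / |r| = 0.69315 / 0.224

doubling time ≈ 3.1 hours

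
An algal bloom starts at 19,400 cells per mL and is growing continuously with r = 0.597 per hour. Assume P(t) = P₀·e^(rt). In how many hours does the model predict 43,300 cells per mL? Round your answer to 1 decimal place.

43300 = 19400 · e^(0.597·t)
t = ln(43300/19400) / 0.597 = ln(2.23196) / 0.597 = 0.80288 / 0.597

t ≈ 1.3 hours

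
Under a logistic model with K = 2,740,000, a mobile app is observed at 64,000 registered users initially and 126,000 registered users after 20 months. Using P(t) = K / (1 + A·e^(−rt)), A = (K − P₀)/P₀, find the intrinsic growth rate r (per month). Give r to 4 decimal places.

r ≈ 0.0350 per month

A = (2740000 − 64000)/64000 = 41.8125
126000 = 2740000/(1 + 41.8125·e^(−r·20)) → e^(−20r) = (21.74603 − 1)/41.8125 = 0.496168
r = −ln(0.496168)/20 = 0.70084/20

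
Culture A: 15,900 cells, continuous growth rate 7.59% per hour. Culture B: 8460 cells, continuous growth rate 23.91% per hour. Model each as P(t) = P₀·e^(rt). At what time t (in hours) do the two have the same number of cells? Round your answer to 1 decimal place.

15900·e^(0.0759t) = 8460·e^(0.2391t)
15900/8460 = e^((0.2391 − 0.0759)t) → ln(1.87943) = 0.1632·t
t = 0.63097 / 0.1632

t ≈ 3.9 hours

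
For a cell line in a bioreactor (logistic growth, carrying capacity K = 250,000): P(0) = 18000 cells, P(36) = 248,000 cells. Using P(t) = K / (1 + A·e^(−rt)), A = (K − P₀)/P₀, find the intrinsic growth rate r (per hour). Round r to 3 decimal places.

A = (250000 − 18000)/18000 = 12.88889
248000 = 250000/(1 + 12.88889·e^(−r·36)) → e^(−36r) = (1.00806 − 1)/12.88889 = 0.000626
r = −ln(0.000626)/36 = 7.37665/36

r ≈ 0.205 per hour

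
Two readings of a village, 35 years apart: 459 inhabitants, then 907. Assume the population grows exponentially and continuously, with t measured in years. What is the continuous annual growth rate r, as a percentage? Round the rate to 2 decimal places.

907 = 459 · e^(r·35)
e^(35r) = 907/459 = 1.97603
r = ln(1.97603) / 35 = 0.68109 / 35

r ≈ 1.95% per year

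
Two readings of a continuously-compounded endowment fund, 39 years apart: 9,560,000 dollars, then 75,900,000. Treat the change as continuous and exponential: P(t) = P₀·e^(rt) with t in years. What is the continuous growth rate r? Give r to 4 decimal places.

75900000 = 9560000 · e^(r·39)
e^(39r) = 75900000/9560000 = 7.93933
r = ln(7.93933) / 39 = 2.07183 / 39

r ≈ 0.0531 per year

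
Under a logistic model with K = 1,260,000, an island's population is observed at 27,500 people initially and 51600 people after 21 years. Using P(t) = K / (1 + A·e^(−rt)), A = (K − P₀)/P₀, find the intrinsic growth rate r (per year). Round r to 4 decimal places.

r ≈ 0.0309 per year

A = (1260000 − 27500)/27500 = 44.81818
51600 = 1260000/(1 + 44.81818·e^(−r·21)) → e^(−21r) = (24.4186 − 1)/44.81818 = 0.522525
r = −ln(0.522525)/21 = 0.64908/21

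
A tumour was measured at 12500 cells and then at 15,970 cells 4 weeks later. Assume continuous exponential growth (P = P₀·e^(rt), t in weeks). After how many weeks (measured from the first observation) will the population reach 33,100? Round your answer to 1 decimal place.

t ≈ 15.9 weeks

r = ln(15970/12500) / 4 ≈ 0.061246 per week
t = ln(33100/12500) / r = 0.9738 / 0.061246 ≈ 15.9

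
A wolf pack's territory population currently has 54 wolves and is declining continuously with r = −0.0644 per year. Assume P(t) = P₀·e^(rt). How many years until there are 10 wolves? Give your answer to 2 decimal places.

10 = 54 · e^(-0.0644·t)
t = ln(10/54) / -0.0644 = ln(0.18519) / -0.0644 = -1.6864 / -0.0644

t ≈ 26.19 years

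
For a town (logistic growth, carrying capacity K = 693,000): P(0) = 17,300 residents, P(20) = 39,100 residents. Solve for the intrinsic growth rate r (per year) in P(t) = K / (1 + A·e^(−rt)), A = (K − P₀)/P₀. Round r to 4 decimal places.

r ≈ 0.0424 per year

A = (693000 − 17300)/17300 = 39.0578
39100 = 693000/(1 + 39.0578·e^(−r·20)) → e^(−20r) = (17.72379 − 1)/39.0578 = 0.42818
r = −ln(0.42818)/20 = 0.84821/20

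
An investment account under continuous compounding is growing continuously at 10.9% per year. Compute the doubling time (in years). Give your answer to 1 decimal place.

doubling time ≈ 6.4 years

doubling time = ln(2) / |r| = 0.69315 / 0.109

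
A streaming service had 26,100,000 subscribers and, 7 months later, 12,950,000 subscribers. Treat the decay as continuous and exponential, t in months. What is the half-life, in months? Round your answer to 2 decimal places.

r = ln(12950000/26100000) / 7 = ln(0.49617) / 7 ≈ -0.10012 per month
half-life = ln 2 / |r| = 0.69315 / 0.10012

half-life ≈ 6.92 months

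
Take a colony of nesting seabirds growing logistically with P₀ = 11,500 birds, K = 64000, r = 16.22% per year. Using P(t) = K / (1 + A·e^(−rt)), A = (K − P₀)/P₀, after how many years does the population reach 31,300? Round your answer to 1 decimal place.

t ≈ 9.1 years

A = (64000 − 11500)/11500 = 4.56522
31300 = 64000/(1 + 4.56522·e^(−0.1622t)) → 1 + 4.56522·e^(−0.1622t) = 2.04473
e^(−0.1622t) = 0.228845 → t = ln(4.36976)/0.1622 = 1.47471/0.1622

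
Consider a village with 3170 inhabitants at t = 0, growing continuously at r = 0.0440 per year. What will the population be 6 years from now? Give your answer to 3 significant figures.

P(6) = 3170 · e^(0.044·6) = 3170 · e^(0.264)
= 3170 · 1.30213 ≈ 4127.75

≈ 4,130 inhabitants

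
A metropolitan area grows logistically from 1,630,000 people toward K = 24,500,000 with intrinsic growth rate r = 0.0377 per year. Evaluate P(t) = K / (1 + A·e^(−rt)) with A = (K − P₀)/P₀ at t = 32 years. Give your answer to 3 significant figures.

≈ 4,710,000 people

A = (24500000 − 1630000)/1630000 = 14.03067
P(32) = 24500000 / (1 + 14.03067·e^(−0.0377·32)) = 24500000 / (1 + 14.03067·0.299273)
= 24500000 / 5.199 ≈ 4712446.26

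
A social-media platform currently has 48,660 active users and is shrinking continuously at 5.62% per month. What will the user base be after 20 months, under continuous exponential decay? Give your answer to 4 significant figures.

≈ 15,810 active users

P(20) = 48660 · e^(-0.0562·20) = 48660 · e^(-1.124)
= 48660 · 0.32498 ≈ 15813.39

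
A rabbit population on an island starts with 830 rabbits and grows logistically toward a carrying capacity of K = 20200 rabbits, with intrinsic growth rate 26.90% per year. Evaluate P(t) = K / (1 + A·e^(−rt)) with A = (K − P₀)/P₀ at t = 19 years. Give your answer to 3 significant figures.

≈ 17,700 rabbits

A = (20200 − 830)/830 = 23.33735
P(19) = 20200 / (1 + 23.33735·e^(−0.269·19)) = 20200 / (1 + 23.33735·0.00603)
= 20200 / 1.14073 ≈ 17708.03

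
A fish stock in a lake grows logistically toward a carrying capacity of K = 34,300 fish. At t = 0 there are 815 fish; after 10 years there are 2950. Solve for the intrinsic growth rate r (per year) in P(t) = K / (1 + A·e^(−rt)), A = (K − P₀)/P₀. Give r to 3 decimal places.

A = (34300 − 815)/815 = 41.08589
2950 = 34300/(1 + 41.08589·e^(−r·10)) → e^(−10r) = (11.62712 − 1)/41.08589 = 0.258656
r = −ln(0.258656)/10 = 1.35226/10

r ≈ 0.135 per year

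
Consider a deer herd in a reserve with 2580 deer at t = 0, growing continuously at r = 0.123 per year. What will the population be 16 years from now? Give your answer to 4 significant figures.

P(16) = 2580 · e^(0.123·16) = 2580 · e^(1.968)
= 2580 · 7.15635 ≈ 18463.38

≈ 18,460 deer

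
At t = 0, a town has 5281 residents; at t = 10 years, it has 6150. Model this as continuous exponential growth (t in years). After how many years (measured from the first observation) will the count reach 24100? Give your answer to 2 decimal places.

r = ln(6150/5281) / 10 ≈ 0.015234 per year
t = ln(24100/5281) / r = 1.5181 / 0.015234 ≈ 99.654

t ≈ 99.65 years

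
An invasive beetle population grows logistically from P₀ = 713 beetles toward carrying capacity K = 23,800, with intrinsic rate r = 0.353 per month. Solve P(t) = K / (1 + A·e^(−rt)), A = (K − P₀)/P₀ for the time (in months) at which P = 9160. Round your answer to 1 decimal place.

t ≈ 8.5 months

A = (23800 − 713)/713 = 32.38008
9160 = 23800/(1 + 32.38008·e^(−0.353t)) → 1 + 32.38008·e^(−0.353t) = 2.59825
e^(−0.353t) = 0.049359 → t = ln(20.25967)/0.353 = 3.00863/0.353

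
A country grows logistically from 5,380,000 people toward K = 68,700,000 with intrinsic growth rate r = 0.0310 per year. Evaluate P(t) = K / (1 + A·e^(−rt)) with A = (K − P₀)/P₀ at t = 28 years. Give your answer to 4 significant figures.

≈ 11,560,000 people

A = (68700000 − 5380000)/5380000 = 11.76952
P(28) = 68700000 / (1 + 11.76952·e^(−0.031·28)) = 68700000 / (1 + 11.76952·0.41979)
= 68700000 / 5.94073 ≈ 11564237.61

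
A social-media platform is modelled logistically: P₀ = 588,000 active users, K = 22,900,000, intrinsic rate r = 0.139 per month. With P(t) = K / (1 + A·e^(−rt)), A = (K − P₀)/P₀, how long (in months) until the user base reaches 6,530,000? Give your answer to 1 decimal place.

t ≈ 19.5 months

A = (22900000 − 588000)/588000 = 37.94558
6530000 = 22900000/(1 + 37.94558·e^(−0.139t)) → 1 + 37.94558·e^(−0.139t) = 3.50689
e^(−0.139t) = 0.066065 → t = ln(15.13651)/0.139 = 2.71711/0.139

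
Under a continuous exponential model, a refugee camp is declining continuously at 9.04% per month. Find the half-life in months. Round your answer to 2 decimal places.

half-life ≈ 7.67 months

half-life = ln(2) / |r| = 0.69315 / 0.0904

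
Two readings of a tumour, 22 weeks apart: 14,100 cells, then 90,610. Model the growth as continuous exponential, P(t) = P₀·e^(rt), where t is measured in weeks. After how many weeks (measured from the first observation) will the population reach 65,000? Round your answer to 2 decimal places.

r = ln(90610/14100) / 22 ≈ 0.084563 per week
t = ln(65000/14100) / r = 1.52821 / 0.084563 ≈ 18.072

t ≈ 18.07 weeks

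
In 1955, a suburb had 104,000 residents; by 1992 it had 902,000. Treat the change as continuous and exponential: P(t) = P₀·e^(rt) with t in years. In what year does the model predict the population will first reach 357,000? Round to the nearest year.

r = ln(902000/104000) / 37 = 2.16022/37 ≈ 0.058384 per year
t = ln(357000/104000) / r = 1.23334/0.058384 ≈ 21.12 years after 1955

year 1976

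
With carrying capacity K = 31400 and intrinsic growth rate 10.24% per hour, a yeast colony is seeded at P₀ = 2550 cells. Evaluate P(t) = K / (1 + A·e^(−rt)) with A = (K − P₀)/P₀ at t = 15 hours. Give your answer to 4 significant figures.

A = (31400 − 2550)/2550 = 11.31373
P(15) = 31400 / (1 + 11.31373·e^(−0.1024·15)) = 31400 / (1 + 11.31373·0.21524)
= 31400 / 3.43517 ≈ 9140.74

≈ 9,141 cells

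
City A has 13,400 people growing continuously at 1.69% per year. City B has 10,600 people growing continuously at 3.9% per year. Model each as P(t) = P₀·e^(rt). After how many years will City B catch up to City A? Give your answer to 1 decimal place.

13400·e^(0.0169t) = 10600·e^(0.039t)
13400/10600 = e^((0.039 − 0.0169)t) → ln(1.26415) = 0.0221·t
t = 0.2344 / 0.0221

t ≈ 10.6 years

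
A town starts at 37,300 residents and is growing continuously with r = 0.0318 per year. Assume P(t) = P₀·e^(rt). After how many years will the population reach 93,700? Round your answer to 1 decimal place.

t ≈ 29.0 years

93700 = 37300 · e^(0.0318·t)
t = ln(93700/37300) / 0.0318 = ln(2.51206) / 0.0318 = 0.9211 / 0.0318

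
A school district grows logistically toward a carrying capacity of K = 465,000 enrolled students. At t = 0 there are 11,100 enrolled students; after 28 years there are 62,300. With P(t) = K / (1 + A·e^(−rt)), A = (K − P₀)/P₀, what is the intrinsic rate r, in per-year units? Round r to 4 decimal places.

r ≈ 0.0659 per year

A = (465000 − 11100)/11100 = 40.89189
62300 = 465000/(1 + 40.89189·e^(−r·28)) → e^(−28r) = (7.46388 − 1)/40.89189 = 0.158073
r = −ln(0.158073)/28 = 1.8447/28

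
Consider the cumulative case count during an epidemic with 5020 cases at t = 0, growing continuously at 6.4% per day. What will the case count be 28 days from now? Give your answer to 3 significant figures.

≈ 30,100 cases

P(28) = 5020 · e^(0.064·28) = 5020 · e^(1.792)
= 5020 · 6.00144 ≈ 30127.25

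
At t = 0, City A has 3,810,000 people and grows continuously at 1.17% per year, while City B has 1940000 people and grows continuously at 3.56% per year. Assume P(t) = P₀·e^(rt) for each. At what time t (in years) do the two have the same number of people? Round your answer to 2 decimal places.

t ≈ 28.24 years

3810000·e^(0.0117t) = 1940000·e^(0.0356t)
3810000/1940000 = e^((0.0356 − 0.0117)t) → ln(1.96392) = 0.0239·t
t = 0.67494 / 0.0239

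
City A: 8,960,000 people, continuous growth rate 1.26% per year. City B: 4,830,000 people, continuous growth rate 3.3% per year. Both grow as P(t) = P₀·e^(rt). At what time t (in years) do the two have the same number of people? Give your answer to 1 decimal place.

t ≈ 30.3 years

8960000·e^(0.0126t) = 4830000·e^(0.033t)
8960000/4830000 = e^((0.033 − 0.0126)t) → ln(1.85507) = 0.0204·t
t = 0.61792 / 0.0204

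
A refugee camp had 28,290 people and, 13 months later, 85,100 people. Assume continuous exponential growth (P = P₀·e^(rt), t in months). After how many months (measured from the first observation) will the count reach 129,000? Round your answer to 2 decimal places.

t ≈ 17.91 months

r = ln(85100/28290) / 13 ≈ 0.084717 per month
t = ln(129000/28290) / r = 1.5173 / 0.084717 ≈ 17.91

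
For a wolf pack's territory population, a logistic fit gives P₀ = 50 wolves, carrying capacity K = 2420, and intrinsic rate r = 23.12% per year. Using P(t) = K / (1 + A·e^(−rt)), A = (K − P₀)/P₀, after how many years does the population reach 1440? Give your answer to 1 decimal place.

A = (2420 − 50)/50 = 47.4
1440 = 2420/(1 + 47.4·e^(−0.2312t)) → 1 + 47.4·e^(−0.2312t) = 1.68056
e^(−0.2312t) = 0.014358 → t = ln(69.64898)/0.2312 = 4.24347/0.2312

t ≈ 18.4 years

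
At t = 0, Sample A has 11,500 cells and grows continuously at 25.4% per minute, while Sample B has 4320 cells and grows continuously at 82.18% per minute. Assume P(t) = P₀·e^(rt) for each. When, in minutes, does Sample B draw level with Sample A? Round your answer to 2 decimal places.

t ≈ 1.72 minutes

11500·e^(0.254t) = 4320·e^(0.8218t)
11500/4320 = e^((0.8218 − 0.254)t) → ln(2.66204) = 0.5678·t
t = 0.97909 / 0.5678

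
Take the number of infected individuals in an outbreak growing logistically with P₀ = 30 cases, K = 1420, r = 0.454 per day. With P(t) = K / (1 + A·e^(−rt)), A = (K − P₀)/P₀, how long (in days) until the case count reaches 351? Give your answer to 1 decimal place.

A = (1420 − 30)/30 = 46.33333
351 = 1420/(1 + 46.33333·e^(−0.454t)) → 1 + 46.33333·e^(−0.454t) = 4.04558
e^(−0.454t) = 0.065732 → t = ln(15.21328)/0.454 = 2.72217/0.454

t ≈ 6.0 days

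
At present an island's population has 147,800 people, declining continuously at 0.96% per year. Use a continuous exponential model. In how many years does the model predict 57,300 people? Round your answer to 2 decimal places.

57300 = 147800 · e^(-0.0096·t)
t = ln(57300/147800) / -0.0096 = ln(0.38769) / -0.0096 = -0.94756 / -0.0096

t ≈ 98.70 years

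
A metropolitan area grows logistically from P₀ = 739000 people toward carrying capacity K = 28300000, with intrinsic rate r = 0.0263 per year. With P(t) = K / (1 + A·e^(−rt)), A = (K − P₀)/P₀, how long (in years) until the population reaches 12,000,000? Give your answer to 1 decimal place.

A = (28300000 − 739000)/739000 = 37.29499
12000000 = 28300000/(1 + 37.29499·e^(−0.0263t)) → 1 + 37.29499·e^(−0.0263t) = 2.35833
e^(−0.0263t) = 0.036421 → t = ln(27.45644)/0.0263 = 3.3126/0.0263

t ≈ 126.0 years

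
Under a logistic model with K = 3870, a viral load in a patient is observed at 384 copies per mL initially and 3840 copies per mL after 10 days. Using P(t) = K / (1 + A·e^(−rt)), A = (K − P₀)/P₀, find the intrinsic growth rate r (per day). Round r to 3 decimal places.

A = (3870 − 384)/384 = 9.07812
3840 = 3870/(1 + 9.07812·e^(−r·10)) → e^(−10r) = (1.00781 − 1)/9.07812 = 0.000861
r = −ln(0.000861)/10 = 7.0579/10

r ≈ 0.706 per day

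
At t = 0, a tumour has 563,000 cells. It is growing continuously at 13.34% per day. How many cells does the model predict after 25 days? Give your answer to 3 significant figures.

≈ 15,800,000 cells

P(25) = 563000 · e^(0.1334·25) = 563000 · e^(3.335)
= 563000 · 28.07838 ≈ 15808129.75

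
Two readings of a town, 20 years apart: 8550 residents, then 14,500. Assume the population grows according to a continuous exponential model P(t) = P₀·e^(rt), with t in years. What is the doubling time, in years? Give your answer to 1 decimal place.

r = ln(14500/8550) / 20 = ln(1.69591) / 20 ≈ 0.026411 per year
doubling time = ln 2 / |r| = 0.69315 / 0.026411

doubling time ≈ 26.2 years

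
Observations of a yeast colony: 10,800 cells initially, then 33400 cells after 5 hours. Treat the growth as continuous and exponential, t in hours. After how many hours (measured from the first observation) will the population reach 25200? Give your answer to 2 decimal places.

t ≈ 3.75 hours

r = ln(33400/10800) / 5 ≈ 0.225802 per hour
t = ln(25200/10800) / r = 0.8473 / 0.225802 ≈ 3.752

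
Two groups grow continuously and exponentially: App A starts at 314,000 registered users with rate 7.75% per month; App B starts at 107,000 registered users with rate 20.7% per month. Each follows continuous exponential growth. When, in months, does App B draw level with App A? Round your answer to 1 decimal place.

t ≈ 8.3 months

314000·e^(0.0775t) = 107000·e^(0.207t)
314000/107000 = e^((0.207 − 0.0775)t) → ln(2.93458) = 0.1295·t
t = 1.07656 / 0.1295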